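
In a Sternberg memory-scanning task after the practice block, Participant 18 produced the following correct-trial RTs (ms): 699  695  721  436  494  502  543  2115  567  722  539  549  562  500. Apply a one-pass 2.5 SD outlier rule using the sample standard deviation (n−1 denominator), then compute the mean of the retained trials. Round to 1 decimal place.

579.2 ms

n = 14, ΣRT = 9644, M = 688.857
Σ(x−M)² = 2302877.71; s = √(2302877.71/13) = 420.885
Cutoffs: 688.857 ± 2.5·420.885 → [-363.4, 1741.1]
Outside: 2115 → excluded.
Retained (n=13): Σ = 7529, mean = 7529/13 = 579.154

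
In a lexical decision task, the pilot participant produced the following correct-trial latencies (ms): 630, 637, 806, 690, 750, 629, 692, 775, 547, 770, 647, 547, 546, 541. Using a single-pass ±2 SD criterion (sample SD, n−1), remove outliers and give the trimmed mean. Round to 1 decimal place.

657.6 ms

n = 14, ΣRT = 9207, M = 657.643
Σ(x−M)² = 111841.21; s = √(111841.21/13) = 92.753
Cutoffs: 657.643 ± 2·92.753 → [472.1, 843.1]
No RTs fall outside the cutoffs; all 14 retained. Mean = 9207/14 = 657.643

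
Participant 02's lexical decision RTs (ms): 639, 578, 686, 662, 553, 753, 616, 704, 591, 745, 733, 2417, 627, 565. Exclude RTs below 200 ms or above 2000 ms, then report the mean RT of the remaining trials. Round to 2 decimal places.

650.15 ms

Excluded: 2417
Retained (n=13): Σ = 8452
Mean = 8452/13 = 650.1538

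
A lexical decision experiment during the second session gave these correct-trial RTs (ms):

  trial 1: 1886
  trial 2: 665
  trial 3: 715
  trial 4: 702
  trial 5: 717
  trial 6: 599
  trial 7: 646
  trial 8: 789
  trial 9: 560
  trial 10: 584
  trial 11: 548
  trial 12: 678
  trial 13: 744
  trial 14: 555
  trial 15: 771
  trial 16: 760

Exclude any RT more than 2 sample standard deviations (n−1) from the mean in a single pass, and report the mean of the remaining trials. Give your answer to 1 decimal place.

n = 16, ΣRT = 11919, M = 744.938
Σ(x−M)² = 1485312.94; s = √(1485312.94/15) = 314.676
Cutoffs: 744.938 ± 2·314.676 → [115.6, 1374.3]
Outside: 1886 → excluded.
Retained (n=15): Σ = 10033, mean = 10033/15 = 668.867

668.9 ms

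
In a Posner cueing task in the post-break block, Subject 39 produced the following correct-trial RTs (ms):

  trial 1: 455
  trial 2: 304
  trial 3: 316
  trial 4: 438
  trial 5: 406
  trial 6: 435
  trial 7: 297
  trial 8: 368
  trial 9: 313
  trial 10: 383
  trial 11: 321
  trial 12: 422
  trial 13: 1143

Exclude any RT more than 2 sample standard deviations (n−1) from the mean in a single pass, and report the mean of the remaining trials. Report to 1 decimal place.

371.5 ms

n = 13, ΣRT = 5601, M = 430.846
Σ(x−M)² = 587897.69; s = √(587897.69/12) = 221.340
Cutoffs: 430.846 ± 2·221.340 → [-11.8, 873.5]
Outside: 1143 → excluded.
Retained (n=12): Σ = 4458, mean = 4458/12 = 371.500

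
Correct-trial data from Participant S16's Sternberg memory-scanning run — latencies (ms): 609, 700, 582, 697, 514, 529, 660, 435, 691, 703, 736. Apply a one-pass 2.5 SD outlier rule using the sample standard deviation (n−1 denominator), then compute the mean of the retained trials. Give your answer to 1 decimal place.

n = 11, ΣRT = 6856, M = 623.273
Σ(x−M)² = 94504.18; s = √(94504.18/10) = 97.213
Cutoffs: 623.273 ± 2.5·97.213 → [380.2, 866.3]
No RTs fall outside the cutoffs; all 11 retained. Mean = 6856/11 = 623.273

623.3 ms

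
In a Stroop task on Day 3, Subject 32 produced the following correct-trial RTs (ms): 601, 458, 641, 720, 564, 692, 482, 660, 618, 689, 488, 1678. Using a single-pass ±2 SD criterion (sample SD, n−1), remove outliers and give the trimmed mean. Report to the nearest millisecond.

n = 12, ΣRT = 8291, M = 690.917
Σ(x−M)² = 1147212.92; s = √(1147212.92/11) = 322.943
Cutoffs: 690.917 ± 2·322.943 → [45.0, 1336.8]
Outside: 1678 → excluded.
Retained (n=11): Σ = 6613, mean = 6613/11 = 601.182

601 ms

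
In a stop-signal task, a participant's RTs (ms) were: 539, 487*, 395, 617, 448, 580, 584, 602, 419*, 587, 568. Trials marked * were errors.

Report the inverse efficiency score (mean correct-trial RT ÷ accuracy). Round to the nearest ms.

668 ms

Correct trials (n=9): 539, 395, 617, 448, 580, 584, 602, 587, 568
Mean correct RT = 4920/9 = 546.6667 ms
Proportion correct = 9/11
IES = 546.6667 / (9/11) = 668.148 ms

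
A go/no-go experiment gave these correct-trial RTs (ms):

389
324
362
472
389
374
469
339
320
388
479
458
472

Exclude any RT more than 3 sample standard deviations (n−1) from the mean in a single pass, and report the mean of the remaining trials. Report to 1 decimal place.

n = 13, ΣRT = 5235, M = 402.692
Σ(x−M)² = 43042.77; s = √(43042.77/12) = 59.891
Cutoffs: 402.692 ± 3·59.891 → [223.0, 582.4]
No RTs fall outside the cutoffs; all 13 retained. Mean = 5235/13 = 402.692

402.7 ms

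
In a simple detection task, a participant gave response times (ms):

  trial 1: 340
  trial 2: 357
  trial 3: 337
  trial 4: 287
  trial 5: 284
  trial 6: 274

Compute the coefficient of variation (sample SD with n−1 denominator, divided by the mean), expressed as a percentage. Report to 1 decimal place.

11.3%

n = 6, Σ = 1879, M = 313.1667
Σ(x−M)² = 6278.833; s = √(6278.833/5) = 35.4368
CV = 35.4368 / 313.1667 = 0.11316 = 11.316%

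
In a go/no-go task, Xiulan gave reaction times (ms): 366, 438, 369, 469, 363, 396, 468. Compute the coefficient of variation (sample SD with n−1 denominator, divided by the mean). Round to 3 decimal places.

0.116

n = 7, Σ = 2869, M = 409.8571
Σ(x−M)² = 13650.857; s = √(13650.857/6) = 47.6985
CV = 47.6985 / 409.8571 = 0.11638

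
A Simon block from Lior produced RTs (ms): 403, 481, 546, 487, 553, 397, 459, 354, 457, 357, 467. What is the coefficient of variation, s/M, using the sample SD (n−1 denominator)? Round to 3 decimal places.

n = 11, Σ = 4961, M = 451.0000
Σ(x−M)² = 45446.000; s = √(45446.000/10) = 67.4136
CV = 67.4136 / 451.0000 = 0.14948

0.149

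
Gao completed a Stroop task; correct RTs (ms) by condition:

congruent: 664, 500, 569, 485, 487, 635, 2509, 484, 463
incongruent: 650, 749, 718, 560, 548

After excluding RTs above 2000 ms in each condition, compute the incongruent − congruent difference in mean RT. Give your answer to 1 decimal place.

109.1 ms

congruent: exclude 2509
M(congruent) = 4287/8 = 535.875
M(incongruent) = 3225/5 = 645.000
Difference = 645.000 − 535.875 = 109.125 ms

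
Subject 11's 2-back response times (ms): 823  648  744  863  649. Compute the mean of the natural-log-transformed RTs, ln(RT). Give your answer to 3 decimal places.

ln(RT): 6.7130, 6.4739, 6.6120, 6.7604, 6.4754
Σ ln(RT) = 33.0347
Mean = 33.0347/5 = 6.60695

6.607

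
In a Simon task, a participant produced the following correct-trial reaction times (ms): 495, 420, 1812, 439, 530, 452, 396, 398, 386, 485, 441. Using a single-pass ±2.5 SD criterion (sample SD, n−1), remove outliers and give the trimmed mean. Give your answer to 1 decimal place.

n = 11, ΣRT = 6254, M = 568.545
Σ(x−M)² = 1720932.73; s = √(1720932.73/10) = 414.841
Cutoffs: 568.545 ± 2.5·414.841 → [-468.6, 1605.6]
Outside: 1812 → excluded.
Retained (n=10): Σ = 4442, mean = 4442/10 = 444.200

444.2 ms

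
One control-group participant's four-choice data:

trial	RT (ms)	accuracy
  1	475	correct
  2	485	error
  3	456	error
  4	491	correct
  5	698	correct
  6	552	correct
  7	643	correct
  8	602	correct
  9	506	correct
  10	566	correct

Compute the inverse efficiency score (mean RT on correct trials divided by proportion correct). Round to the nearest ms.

708 ms

Correct trials (n=8): 475, 491, 698, 552, 643, 602, 506, 566
Mean correct RT = 4533/8 = 566.6250 ms
Proportion correct = 8/10
IES = 566.6250 / (8/10) = 708.281 ms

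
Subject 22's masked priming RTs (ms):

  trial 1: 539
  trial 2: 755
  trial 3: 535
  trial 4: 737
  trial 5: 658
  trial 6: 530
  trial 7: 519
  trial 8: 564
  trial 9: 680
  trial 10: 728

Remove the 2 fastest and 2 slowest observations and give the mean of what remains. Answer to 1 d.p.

Sorted: 519, 530, 535, 539, 564, 658, 680, 728, 737, 755
Drop lowest 2 (519, 530) and highest 2 (737, 755)
Remaining (n=6): Σ = 3704, mean = 3704/6 = 617.333

617.3 ms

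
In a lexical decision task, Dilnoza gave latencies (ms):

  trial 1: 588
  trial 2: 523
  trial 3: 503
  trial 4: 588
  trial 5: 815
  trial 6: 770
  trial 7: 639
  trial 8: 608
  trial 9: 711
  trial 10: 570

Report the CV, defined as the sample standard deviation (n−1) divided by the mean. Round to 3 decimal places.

n = 10, Σ = 6315, M = 631.5000
Σ(x−M)² = 95634.500; s = √(95634.500/9) = 103.0828
CV = 103.0828 / 631.5000 = 0.16323

0.163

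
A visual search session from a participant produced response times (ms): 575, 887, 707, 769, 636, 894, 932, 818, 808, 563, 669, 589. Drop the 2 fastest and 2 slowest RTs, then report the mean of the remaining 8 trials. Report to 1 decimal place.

735.4 ms

Sorted: 563, 575, 589, 636, 669, 707, 769, 808, 818, 887, 894, 932
Drop lowest 2 (563, 575) and highest 2 (894, 932)
Remaining (n=8): Σ = 5883, mean = 5883/8 = 735.375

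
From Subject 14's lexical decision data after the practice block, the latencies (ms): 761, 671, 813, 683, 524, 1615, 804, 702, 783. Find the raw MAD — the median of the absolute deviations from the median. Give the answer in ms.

59 ms

Sorted: 524, 671, 683, 702, 761, 783, 804, 813, 1615 → median = 761
|x − 761|: 0, 90, 52, 78, 237, 854, 43, 59, 22
Sorted deviations: 0, 22, 43, 52, 59, 78, 90, 237, 854 → MAD = 59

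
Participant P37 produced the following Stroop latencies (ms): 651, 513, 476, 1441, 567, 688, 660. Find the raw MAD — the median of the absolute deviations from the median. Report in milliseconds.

84 ms

Sorted: 476, 513, 567, 651, 660, 688, 1441 → median = 651
|x − 651|: 0, 138, 175, 790, 84, 37, 9
Sorted deviations: 0, 9, 37, 84, 138, 175, 790 → MAD = 84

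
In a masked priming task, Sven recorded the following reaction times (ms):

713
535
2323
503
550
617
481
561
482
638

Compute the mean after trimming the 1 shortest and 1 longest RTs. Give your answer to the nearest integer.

Sorted: 481, 482, 503, 535, 550, 561, 617, 638, 713, 2323
Drop lowest 1 (481) and highest 1 (2323)
Remaining (n=8): Σ = 4599, mean = 4599/8 = 574.875

575 ms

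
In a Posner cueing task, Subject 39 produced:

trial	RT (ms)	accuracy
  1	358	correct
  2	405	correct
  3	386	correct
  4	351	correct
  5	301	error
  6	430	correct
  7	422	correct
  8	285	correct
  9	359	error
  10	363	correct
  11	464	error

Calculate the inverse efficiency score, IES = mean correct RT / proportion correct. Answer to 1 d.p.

515.6 ms

Correct trials (n=8): 358, 405, 386, 351, 430, 422, 285, 363
Mean correct RT = 3000/8 = 375.0000 ms
Proportion correct = 8/11
IES = 375.0000 / (8/11) = 515.625 ms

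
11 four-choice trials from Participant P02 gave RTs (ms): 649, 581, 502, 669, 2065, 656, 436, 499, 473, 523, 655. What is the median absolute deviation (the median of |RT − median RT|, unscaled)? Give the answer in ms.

Sorted: 436, 473, 499, 502, 523, 581, 649, 655, 656, 669, 2065 → median = 581
|x − 581|: 68, 0, 79, 88, 1484, 75, 145, 82, 108, 58, 74
Sorted deviations: 0, 58, 68, 74, 75, 79, 82, 88, 108, 145, 1484 → MAD = 79

79 ms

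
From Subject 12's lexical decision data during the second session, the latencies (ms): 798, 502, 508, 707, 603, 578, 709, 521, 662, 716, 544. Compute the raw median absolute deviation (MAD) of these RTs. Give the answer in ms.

95 ms

Sorted: 502, 508, 521, 544, 578, 603, 662, 707, 709, 716, 798 → median = 603
|x − 603|: 195, 101, 95, 104, 0, 25, 106, 82, 59, 113, 59
Sorted deviations: 0, 25, 59, 59, 82, 95, 101, 104, 106, 113, 195 → MAD = 95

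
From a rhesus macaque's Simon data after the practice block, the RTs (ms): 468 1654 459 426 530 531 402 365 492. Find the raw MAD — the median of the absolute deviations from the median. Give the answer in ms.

Sorted: 365, 402, 426, 459, 468, 492, 530, 531, 1654 → median = 468
|x − 468|: 0, 1186, 9, 42, 62, 63, 66, 103, 24
Sorted deviations: 0, 9, 24, 42, 62, 63, 66, 103, 1186 → MAD = 62

62 ms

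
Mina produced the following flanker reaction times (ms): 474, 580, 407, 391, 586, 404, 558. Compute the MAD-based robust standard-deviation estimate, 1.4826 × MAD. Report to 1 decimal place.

Sorted: 391, 404, 407, 474, 558, 580, 586 → median = 474
|x − 474| sorted: 0, 67, 70, 83, 84, 106, 112 → MAD = 83
Robust SD ≈ 1.4826 × 83 = 123.056

123.1 ms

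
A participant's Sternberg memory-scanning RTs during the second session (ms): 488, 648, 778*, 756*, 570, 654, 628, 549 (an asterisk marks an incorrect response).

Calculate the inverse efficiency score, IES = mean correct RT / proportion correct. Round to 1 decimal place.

Correct trials (n=6): 488, 648, 570, 654, 628, 549
Mean correct RT = 3537/6 = 589.5000 ms
Proportion correct = 6/8
IES = 589.5000 / (6/8) = 786.000 ms

786.0 ms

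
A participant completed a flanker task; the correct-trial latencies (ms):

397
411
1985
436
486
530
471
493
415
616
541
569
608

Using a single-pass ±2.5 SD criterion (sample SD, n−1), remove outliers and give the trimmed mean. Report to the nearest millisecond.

498 ms

n = 13, ΣRT = 7958, M = 612.154
Σ(x−M)² = 2105103.69; s = √(2105103.69/12) = 418.838
Cutoffs: 612.154 ± 2.5·418.838 → [-434.9, 1659.2]
Outside: 1985 → excluded.
Retained (n=12): Σ = 5973, mean = 5973/12 = 497.750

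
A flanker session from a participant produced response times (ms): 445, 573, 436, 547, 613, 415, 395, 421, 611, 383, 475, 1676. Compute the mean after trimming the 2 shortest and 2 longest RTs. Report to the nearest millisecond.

490 ms

Sorted: 383, 395, 415, 421, 436, 445, 475, 547, 573, 611, 613, 1676
Drop lowest 2 (383, 395) and highest 2 (613, 1676)
Remaining (n=8): Σ = 3923, mean = 3923/8 = 490.375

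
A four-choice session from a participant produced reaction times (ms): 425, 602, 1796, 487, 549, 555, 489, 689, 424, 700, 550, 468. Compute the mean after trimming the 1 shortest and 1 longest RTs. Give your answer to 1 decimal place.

Sorted: 424, 425, 468, 487, 489, 549, 550, 555, 602, 689, 700, 1796
Drop lowest 1 (424) and highest 1 (1796)
Remaining (n=10): Σ = 5514, mean = 5514/10 = 551.400

551.4 ms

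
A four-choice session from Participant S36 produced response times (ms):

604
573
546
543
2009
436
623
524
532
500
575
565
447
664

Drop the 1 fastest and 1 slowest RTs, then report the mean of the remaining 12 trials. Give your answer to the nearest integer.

558 ms

Sorted: 436, 447, 500, 524, 532, 543, 546, 565, 573, 575, 604, 623, 664, 2009
Drop lowest 1 (436) and highest 1 (2009)
Remaining (n=12): Σ = 6696, mean = 6696/12 = 558.000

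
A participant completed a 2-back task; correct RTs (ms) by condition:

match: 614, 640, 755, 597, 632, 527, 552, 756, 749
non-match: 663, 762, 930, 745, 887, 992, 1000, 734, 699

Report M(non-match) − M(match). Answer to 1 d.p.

176.7 ms

M(match) = 5822/9 = 646.889
M(non-match) = 7412/9 = 823.556
Difference = 823.556 − 646.889 = 176.667 ms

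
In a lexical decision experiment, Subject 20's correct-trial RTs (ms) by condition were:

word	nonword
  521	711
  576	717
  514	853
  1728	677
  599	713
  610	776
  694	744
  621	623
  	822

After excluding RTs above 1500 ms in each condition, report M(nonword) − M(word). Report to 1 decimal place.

146.6 ms

word: exclude 1728
M(word) = 4135/7 = 590.714
M(nonword) = 6636/9 = 737.333
Difference = 737.333 − 590.714 = 146.619 ms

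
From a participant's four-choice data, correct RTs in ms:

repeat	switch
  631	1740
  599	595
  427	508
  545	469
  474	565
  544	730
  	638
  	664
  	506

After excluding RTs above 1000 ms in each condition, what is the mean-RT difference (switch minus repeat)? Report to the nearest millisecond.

switch: exclude 1740
M(repeat) = 3220/6 = 536.667
M(switch) = 4675/8 = 584.375
Difference = 584.375 − 536.667 = 47.708 ms

48 ms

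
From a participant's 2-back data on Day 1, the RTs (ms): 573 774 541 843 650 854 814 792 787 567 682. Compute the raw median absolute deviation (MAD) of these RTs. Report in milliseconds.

Sorted: 541, 567, 573, 650, 682, 774, 787, 792, 814, 843, 854 → median = 774
|x − 774|: 201, 0, 233, 69, 124, 80, 40, 18, 13, 207, 92
Sorted deviations: 0, 13, 18, 40, 69, 80, 92, 124, 201, 207, 233 → MAD = 80

80 ms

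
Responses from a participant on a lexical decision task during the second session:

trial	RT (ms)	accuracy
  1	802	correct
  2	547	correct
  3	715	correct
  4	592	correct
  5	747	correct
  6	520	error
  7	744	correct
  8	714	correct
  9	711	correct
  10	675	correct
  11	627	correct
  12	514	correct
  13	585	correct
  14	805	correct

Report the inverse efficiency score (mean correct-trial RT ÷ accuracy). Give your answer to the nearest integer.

727 ms

Correct trials (n=13): 802, 547, 715, 592, 747, 744, 714, 711, 675, 627, 514, 585, 805
Mean correct RT = 8778/13 = 675.2308 ms
Proportion correct = 13/14
IES = 675.2308 / (13/14) = 727.172 ms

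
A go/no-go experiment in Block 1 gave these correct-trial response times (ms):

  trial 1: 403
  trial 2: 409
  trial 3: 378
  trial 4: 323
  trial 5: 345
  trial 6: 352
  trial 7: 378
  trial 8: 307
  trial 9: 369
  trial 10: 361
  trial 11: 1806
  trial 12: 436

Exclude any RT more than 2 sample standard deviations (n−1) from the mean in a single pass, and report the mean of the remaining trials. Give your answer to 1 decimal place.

369.2 ms

n = 12, ΣRT = 5867, M = 488.917
Σ(x−M)² = 1906704.92; s = √(1906704.92/11) = 416.337
Cutoffs: 488.917 ± 2·416.337 → [-343.8, 1321.6]
Outside: 1806 → excluded.
Retained (n=11): Σ = 4061, mean = 4061/11 = 369.182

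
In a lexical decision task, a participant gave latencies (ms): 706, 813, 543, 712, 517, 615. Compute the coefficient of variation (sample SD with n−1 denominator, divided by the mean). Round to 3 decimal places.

n = 6, Σ = 3906, M = 651.0000
Σ(x−M)² = 63906.000; s = √(63906.000/5) = 113.0540
CV = 113.0540 / 651.0000 = 0.17366

0.174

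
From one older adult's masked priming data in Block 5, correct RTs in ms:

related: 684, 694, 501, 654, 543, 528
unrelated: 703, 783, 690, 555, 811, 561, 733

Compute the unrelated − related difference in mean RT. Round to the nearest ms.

M(related) = 3604/6 = 600.667
M(unrelated) = 4836/7 = 690.857
Difference = 690.857 − 600.667 = 90.190 ms

90 ms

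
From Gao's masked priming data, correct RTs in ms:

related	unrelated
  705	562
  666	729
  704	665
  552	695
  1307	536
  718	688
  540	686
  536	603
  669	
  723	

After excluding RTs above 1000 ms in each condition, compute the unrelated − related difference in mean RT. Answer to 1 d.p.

-0.4 ms

related: exclude 1307
M(related) = 5813/9 = 645.889
M(unrelated) = 5164/8 = 645.500
Difference = 645.500 − 645.889 = -0.389 ms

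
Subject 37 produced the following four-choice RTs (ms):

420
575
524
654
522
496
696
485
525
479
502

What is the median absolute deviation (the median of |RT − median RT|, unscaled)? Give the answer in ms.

Sorted: 420, 479, 485, 496, 502, 522, 524, 525, 575, 654, 696 → median = 522
|x − 522|: 102, 53, 2, 132, 0, 26, 174, 37, 3, 43, 20
Sorted deviations: 0, 2, 3, 20, 26, 37, 43, 53, 102, 132, 174 → MAD = 37

37 ms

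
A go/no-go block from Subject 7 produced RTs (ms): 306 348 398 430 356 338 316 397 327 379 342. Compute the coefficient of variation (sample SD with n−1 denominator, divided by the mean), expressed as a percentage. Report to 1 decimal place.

n = 11, Σ = 3937, M = 357.9091
Σ(x−M)² = 14934.909; s = √(14934.909/10) = 38.6457
CV = 38.6457 / 357.9091 = 0.10798 = 10.798%

10.8%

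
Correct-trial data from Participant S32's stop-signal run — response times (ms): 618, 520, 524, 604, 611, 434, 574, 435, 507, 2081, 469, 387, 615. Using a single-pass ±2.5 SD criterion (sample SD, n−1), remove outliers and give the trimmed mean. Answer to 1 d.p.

n = 13, ΣRT = 8379, M = 644.538
Σ(x−M)² = 2307071.23; s = √(2307071.23/12) = 438.470
Cutoffs: 644.538 ± 2.5·438.470 → [-451.6, 1740.7]
Outside: 2081 → excluded.
Retained (n=12): Σ = 6298, mean = 6298/12 = 524.833

524.8 ms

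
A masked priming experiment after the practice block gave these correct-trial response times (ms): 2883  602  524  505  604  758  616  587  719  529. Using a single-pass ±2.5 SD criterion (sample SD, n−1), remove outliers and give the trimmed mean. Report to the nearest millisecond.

605 ms

n = 10, ΣRT = 8327, M = 832.700
Σ(x−M)² = 4730008.10; s = √(4730008.10/9) = 724.953
Cutoffs: 832.700 ± 2.5·724.953 → [-979.7, 2645.1]
Outside: 2883 → excluded.
Retained (n=9): Σ = 5444, mean = 5444/9 = 604.889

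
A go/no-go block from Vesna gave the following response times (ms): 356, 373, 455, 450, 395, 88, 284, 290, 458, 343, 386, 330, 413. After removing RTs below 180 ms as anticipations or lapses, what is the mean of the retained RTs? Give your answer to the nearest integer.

Excluded: 88
Retained (n=12): Σ = 4533
Mean = 4533/12 = 377.7500

378 ms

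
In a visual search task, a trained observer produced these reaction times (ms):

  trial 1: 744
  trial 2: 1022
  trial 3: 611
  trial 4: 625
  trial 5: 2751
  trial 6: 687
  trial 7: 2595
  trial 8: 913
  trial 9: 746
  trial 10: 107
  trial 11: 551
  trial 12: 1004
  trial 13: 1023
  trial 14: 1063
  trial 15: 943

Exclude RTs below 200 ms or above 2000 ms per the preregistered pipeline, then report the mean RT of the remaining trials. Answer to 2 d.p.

Excluded: 107, 2595, 2751
Retained (n=12): Σ = 9932
Mean = 9932/12 = 827.6667

827.67 ms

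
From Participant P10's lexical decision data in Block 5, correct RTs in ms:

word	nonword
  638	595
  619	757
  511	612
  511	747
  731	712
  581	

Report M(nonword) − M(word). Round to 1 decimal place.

86.1 ms

M(word) = 3591/6 = 598.500
M(nonword) = 3423/5 = 684.600
Difference = 684.600 − 598.500 = 86.100 ms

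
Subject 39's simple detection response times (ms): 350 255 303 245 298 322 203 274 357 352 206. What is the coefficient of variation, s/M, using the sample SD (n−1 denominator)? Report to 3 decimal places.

0.194

n = 11, Σ = 3165, M = 287.7273
Σ(x−M)² = 31264.182; s = √(31264.182/10) = 55.9144
CV = 55.9144 / 287.7273 = 0.19433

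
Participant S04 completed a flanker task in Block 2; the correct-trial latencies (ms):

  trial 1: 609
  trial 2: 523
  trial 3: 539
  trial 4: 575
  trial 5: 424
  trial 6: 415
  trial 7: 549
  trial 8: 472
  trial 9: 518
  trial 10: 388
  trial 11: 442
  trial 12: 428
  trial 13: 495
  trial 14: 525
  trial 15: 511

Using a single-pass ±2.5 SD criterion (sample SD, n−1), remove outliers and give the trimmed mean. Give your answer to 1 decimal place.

494.2 ms

n = 15, ΣRT = 7413, M = 494.200
Σ(x−M)² = 57424.40; s = √(57424.40/14) = 64.045
Cutoffs: 494.200 ± 2.5·64.045 → [334.1, 654.3]
No RTs fall outside the cutoffs; all 15 retained. Mean = 7413/15 = 494.200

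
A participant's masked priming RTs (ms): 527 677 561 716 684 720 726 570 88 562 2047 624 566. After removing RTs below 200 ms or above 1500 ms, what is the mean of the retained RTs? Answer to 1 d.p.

630.3 ms

Excluded: 88, 2047
Retained (n=11): Σ = 6933
Mean = 6933/11 = 630.2727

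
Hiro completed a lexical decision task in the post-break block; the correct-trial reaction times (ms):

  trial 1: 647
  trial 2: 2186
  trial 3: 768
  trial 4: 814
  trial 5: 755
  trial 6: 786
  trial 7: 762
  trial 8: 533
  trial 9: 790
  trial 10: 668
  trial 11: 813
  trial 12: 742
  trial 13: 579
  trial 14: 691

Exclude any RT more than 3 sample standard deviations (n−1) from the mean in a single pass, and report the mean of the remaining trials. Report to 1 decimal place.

719.1 ms

n = 14, ΣRT = 11534, M = 823.857
Σ(x−M)² = 2094389.71; s = √(2094389.71/13) = 401.381
Cutoffs: 823.857 ± 3·401.381 → [-380.3, 2028.0]
Outside: 2186 → excluded.
Retained (n=13): Σ = 9348, mean = 9348/13 = 719.077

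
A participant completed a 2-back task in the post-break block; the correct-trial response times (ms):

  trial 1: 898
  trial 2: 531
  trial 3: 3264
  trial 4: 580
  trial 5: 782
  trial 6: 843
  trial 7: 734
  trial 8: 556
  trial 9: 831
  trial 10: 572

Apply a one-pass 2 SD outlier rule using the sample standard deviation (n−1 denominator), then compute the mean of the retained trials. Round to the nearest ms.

703 ms

n = 10, ΣRT = 9591, M = 959.100
Σ(x−M)² = 6067542.90; s = √(6067542.90/9) = 821.079
Cutoffs: 959.100 ± 2·821.079 → [-683.1, 2601.3]
Outside: 3264 → excluded.
Retained (n=9): Σ = 6327, mean = 6327/9 = 703.000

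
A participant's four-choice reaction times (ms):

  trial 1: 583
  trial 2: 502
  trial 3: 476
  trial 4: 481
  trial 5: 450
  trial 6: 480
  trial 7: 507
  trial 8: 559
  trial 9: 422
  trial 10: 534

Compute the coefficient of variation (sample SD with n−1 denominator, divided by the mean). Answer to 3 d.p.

0.098

n = 10, Σ = 4994, M = 499.4000
Σ(x−M)² = 21496.400; s = √(21496.400/9) = 48.8722
CV = 48.8722 / 499.4000 = 0.09786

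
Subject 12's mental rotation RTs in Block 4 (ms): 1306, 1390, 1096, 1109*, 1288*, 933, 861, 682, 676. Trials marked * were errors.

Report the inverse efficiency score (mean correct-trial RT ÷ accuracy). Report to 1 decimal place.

1275.4 ms

Correct trials (n=7): 1306, 1390, 1096, 933, 861, 682, 676
Mean correct RT = 6944/7 = 992.0000 ms
Proportion correct = 7/9
IES = 992.0000 / (7/9) = 1275.429 ms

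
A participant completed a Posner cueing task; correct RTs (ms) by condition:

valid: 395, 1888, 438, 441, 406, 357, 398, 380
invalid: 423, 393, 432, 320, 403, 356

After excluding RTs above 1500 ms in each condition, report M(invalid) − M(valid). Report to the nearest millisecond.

valid: exclude 1888
M(valid) = 2815/7 = 402.143
M(invalid) = 2327/6 = 387.833
Difference = 387.833 − 402.143 = -14.310 ms

-14 ms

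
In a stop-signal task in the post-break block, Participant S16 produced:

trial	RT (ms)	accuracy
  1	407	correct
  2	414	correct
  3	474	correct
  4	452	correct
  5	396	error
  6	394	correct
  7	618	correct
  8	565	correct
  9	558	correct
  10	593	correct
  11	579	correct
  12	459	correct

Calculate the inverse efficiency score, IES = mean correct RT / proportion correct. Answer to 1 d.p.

546.7 ms

Correct trials (n=11): 407, 414, 474, 452, 394, 618, 565, 558, 593, 579, 459
Mean correct RT = 5513/11 = 501.1818 ms
Proportion correct = 11/12
IES = 501.1818 / (11/12) = 546.744 ms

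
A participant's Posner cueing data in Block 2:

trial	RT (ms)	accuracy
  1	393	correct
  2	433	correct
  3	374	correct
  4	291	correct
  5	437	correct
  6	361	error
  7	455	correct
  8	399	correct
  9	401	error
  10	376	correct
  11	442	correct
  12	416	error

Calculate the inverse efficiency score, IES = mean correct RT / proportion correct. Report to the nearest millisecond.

Correct trials (n=9): 393, 433, 374, 291, 437, 455, 399, 376, 442
Mean correct RT = 3600/9 = 400.0000 ms
Proportion correct = 9/12
IES = 400.0000 / (9/12) = 533.333 ms

533 ms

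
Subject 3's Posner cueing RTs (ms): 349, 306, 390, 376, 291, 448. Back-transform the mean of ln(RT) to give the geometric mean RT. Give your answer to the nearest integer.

356 ms

ln(RT): 5.8551, 5.7236, 5.9661, 5.9296, 5.6733, 6.1048
Mean ln(RT) = 35.2525/6 = 5.87542
Geometric mean = exp(5.87542) = 356.17 ms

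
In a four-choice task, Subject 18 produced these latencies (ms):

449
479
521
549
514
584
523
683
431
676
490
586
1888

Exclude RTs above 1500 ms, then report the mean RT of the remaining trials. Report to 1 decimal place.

540.4 ms

Excluded: 1888
Retained (n=12): Σ = 6485
Mean = 6485/12 = 540.4167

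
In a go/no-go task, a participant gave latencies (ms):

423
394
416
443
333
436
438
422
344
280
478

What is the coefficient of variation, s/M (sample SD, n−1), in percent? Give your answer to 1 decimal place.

14.6%

n = 11, Σ = 4407, M = 400.6364
Σ(x−M)² = 33998.545; s = √(33998.545/10) = 58.3083
CV = 58.3083 / 400.6364 = 0.14554 = 14.554%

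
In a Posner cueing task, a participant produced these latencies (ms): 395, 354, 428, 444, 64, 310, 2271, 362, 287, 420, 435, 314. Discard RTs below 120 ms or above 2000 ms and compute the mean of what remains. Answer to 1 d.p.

374.9 ms

Excluded: 64, 2271
Retained (n=10): Σ = 3749
Mean = 3749/10 = 374.9000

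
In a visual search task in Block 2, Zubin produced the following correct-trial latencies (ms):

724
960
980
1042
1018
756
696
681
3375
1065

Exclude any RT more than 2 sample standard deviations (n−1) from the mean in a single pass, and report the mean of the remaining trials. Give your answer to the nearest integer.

880 ms

n = 10, ΣRT = 11297, M = 1129.700
Σ(x−M)² = 5810606.10; s = √(5810606.10/9) = 803.507
Cutoffs: 1129.700 ± 2·803.507 → [-477.3, 2736.7]
Outside: 3375 → excluded.
Retained (n=9): Σ = 7922, mean = 7922/9 = 880.222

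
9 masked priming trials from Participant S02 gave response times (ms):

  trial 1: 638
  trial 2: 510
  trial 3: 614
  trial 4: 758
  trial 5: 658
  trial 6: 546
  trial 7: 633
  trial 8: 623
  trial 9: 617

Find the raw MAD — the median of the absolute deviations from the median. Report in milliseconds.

Sorted: 510, 546, 614, 617, 623, 633, 638, 658, 758 → median = 623
|x − 623|: 15, 113, 9, 135, 35, 77, 10, 0, 6
Sorted deviations: 0, 6, 9, 10, 15, 35, 77, 113, 135 → MAD = 15

15 ms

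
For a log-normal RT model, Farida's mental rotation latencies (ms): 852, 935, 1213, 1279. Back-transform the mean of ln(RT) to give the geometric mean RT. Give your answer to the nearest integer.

1054 ms

ln(RT): 6.7476, 6.8405, 7.1009, 7.1538
Mean ln(RT) = 27.8428/4 = 6.96070
Geometric mean = exp(6.96070) = 1054.38 ms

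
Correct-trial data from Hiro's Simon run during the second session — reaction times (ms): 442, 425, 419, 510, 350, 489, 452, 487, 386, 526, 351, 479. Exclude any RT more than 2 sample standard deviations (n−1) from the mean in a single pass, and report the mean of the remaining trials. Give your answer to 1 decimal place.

n = 12, ΣRT = 5316, M = 443.000
Σ(x−M)² = 38070.00; s = √(38070.00/11) = 58.829
Cutoffs: 443.000 ± 2·58.829 → [325.3, 560.7]
No RTs fall outside the cutoffs; all 12 retained. Mean = 5316/12 = 443.000

443.0 ms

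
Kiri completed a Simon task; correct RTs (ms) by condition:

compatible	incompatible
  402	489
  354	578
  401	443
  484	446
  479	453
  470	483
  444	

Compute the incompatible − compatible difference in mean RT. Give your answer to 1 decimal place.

M(compatible) = 3034/7 = 433.429
M(incompatible) = 2892/6 = 482.000
Difference = 482.000 − 433.429 = 48.571 ms

48.6 ms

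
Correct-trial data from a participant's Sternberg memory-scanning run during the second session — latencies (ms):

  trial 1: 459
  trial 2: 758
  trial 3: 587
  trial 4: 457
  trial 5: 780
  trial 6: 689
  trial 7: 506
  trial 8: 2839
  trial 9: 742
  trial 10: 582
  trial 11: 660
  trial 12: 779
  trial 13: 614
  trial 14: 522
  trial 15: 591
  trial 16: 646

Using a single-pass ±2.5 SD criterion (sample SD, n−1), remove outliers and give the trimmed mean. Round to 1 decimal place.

n = 16, ΣRT = 12211, M = 763.188
Σ(x−M)² = 4766264.44; s = √(4766264.44/15) = 563.694
Cutoffs: 763.188 ± 2.5·563.694 → [-646.0, 2172.4]
Outside: 2839 → excluded.
Retained (n=15): Σ = 9372, mean = 9372/15 = 624.800

624.8 ms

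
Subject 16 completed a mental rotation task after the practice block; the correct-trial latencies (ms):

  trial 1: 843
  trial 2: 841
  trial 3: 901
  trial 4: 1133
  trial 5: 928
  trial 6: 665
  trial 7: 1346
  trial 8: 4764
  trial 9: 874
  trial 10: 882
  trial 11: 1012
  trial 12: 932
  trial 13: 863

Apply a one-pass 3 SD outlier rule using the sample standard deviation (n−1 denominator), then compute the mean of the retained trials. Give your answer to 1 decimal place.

935.0 ms

n = 13, ΣRT = 15984, M = 1229.538
Σ(x−M)² = 13850635.23; s = √(13850635.23/12) = 1074.346
Cutoffs: 1229.538 ± 3·1074.346 → [-1993.5, 4452.6]
Outside: 4764 → excluded.
Retained (n=12): Σ = 11220, mean = 11220/12 = 935.000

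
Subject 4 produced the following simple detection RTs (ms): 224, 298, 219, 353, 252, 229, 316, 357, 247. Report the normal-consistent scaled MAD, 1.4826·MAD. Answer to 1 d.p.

Sorted: 219, 224, 229, 247, 252, 298, 316, 353, 357 → median = 252
|x − 252| sorted: 0, 5, 23, 28, 33, 46, 64, 101, 105 → MAD = 33
Robust SD ≈ 1.4826 × 33 = 48.926

48.9 ms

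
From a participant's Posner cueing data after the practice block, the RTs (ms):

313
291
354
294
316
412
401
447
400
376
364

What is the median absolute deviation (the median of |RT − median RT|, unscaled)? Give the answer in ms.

Sorted: 291, 294, 313, 316, 354, 364, 376, 400, 401, 412, 447 → median = 364
|x − 364|: 51, 73, 10, 70, 48, 48, 37, 83, 36, 12, 0
Sorted deviations: 0, 10, 12, 36, 37, 48, 48, 51, 70, 73, 83 → MAD = 48

48 ms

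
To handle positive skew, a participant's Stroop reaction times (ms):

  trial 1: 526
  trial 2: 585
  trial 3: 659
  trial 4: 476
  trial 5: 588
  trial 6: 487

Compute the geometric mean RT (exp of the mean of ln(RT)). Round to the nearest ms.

550 ms

ln(RT): 6.2653, 6.3716, 6.4907, 6.1654, 6.3767, 6.1883
Mean ln(RT) = 37.8580/6 = 6.30967
Geometric mean = exp(6.30967) = 549.87 ms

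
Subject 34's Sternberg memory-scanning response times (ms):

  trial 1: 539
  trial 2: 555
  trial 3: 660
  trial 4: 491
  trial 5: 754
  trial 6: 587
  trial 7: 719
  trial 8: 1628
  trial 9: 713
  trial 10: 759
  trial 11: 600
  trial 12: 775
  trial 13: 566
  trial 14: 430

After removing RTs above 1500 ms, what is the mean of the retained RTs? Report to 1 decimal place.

626.8 ms

Excluded: 1628
Retained (n=13): Σ = 8148
Mean = 8148/13 = 626.7692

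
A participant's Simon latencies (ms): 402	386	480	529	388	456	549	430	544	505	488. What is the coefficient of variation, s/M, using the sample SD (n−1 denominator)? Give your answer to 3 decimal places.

n = 11, Σ = 5157, M = 468.8182
Σ(x−M)² = 37031.636; s = √(37031.636/10) = 60.8536
CV = 60.8536 / 468.8182 = 0.12980

0.130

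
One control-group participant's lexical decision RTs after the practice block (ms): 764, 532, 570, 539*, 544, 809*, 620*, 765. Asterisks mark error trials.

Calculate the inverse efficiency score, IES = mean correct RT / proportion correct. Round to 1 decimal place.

1016.0 ms

Correct trials (n=5): 764, 532, 570, 544, 765
Mean correct RT = 3175/5 = 635.0000 ms
Proportion correct = 5/8
IES = 635.0000 / (5/8) = 1016.000 ms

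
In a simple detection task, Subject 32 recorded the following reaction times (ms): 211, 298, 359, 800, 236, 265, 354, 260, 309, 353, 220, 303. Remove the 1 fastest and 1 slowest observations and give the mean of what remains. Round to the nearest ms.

296 ms

Sorted: 211, 220, 236, 260, 265, 298, 303, 309, 353, 354, 359, 800
Drop lowest 1 (211) and highest 1 (800)
Remaining (n=10): Σ = 2957, mean = 2957/10 = 295.700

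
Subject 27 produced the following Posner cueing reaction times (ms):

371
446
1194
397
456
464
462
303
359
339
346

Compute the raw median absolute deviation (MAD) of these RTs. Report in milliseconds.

Sorted: 303, 339, 346, 359, 371, 397, 446, 456, 462, 464, 1194 → median = 397
|x − 397|: 26, 49, 797, 0, 59, 67, 65, 94, 38, 58, 51
Sorted deviations: 0, 26, 38, 49, 51, 58, 59, 65, 67, 94, 797 → MAD = 58

58 ms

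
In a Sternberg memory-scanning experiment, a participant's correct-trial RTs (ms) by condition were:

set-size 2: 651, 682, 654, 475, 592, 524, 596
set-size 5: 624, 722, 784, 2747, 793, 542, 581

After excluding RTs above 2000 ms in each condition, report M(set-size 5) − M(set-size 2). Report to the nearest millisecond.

78 ms

set-size 5: exclude 2747
M(set-size 2) = 4174/7 = 596.286
M(set-size 5) = 4046/6 = 674.333
Difference = 674.333 − 596.286 = 78.048 ms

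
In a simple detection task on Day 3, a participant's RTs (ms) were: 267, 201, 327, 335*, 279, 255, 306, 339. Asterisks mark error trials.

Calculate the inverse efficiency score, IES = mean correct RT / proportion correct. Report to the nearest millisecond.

Correct trials (n=7): 267, 201, 327, 279, 255, 306, 339
Mean correct RT = 1974/7 = 282.0000 ms
Proportion correct = 7/8
IES = 282.0000 / (7/8) = 322.286 ms

322 ms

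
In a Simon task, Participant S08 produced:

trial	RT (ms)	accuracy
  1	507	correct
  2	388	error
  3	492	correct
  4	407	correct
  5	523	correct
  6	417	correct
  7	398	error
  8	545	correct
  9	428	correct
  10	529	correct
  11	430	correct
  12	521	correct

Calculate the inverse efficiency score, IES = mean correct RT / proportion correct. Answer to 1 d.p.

Correct trials (n=10): 507, 492, 407, 523, 417, 545, 428, 529, 430, 521
Mean correct RT = 4799/10 = 479.9000 ms
Proportion correct = 10/12
IES = 479.9000 / (10/12) = 575.880 ms

575.9 ms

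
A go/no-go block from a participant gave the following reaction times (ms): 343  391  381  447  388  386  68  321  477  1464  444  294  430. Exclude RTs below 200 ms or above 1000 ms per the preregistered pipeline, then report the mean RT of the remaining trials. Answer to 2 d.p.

Excluded: 68, 1464
Retained (n=11): Σ = 4302
Mean = 4302/11 = 391.0909

391.09 ms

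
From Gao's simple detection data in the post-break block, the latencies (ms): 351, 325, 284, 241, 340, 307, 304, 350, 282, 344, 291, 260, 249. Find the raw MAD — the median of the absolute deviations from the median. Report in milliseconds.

36 ms

Sorted: 241, 249, 260, 282, 284, 291, 304, 307, 325, 340, 344, 350, 351 → median = 304
|x − 304|: 47, 21, 20, 63, 36, 3, 0, 46, 22, 40, 13, 44, 55
Sorted deviations: 0, 3, 13, 20, 21, 22, 36, 40, 44, 46, 47, 55, 63 → MAD = 36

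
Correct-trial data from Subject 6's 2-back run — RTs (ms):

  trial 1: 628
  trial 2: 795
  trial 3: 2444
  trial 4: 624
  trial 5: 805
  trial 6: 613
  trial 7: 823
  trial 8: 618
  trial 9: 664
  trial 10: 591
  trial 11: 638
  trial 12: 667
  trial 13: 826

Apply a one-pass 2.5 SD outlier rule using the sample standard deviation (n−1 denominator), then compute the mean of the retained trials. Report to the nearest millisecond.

691 ms

n = 13, ΣRT = 10736, M = 825.846
Σ(x−M)² = 2930069.69; s = √(2930069.69/12) = 494.138
Cutoffs: 825.846 ± 2.5·494.138 → [-409.5, 2061.2]
Outside: 2444 → excluded.
Retained (n=12): Σ = 8292, mean = 8292/12 = 691.000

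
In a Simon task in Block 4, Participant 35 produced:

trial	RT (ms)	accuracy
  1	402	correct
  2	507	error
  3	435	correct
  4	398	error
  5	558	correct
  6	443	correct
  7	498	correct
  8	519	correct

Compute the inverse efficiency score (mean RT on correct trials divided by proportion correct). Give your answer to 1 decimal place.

Correct trials (n=6): 402, 435, 558, 443, 498, 519
Mean correct RT = 2855/6 = 475.8333 ms
Proportion correct = 6/8
IES = 475.8333 / (6/8) = 634.444 ms

634.4 ms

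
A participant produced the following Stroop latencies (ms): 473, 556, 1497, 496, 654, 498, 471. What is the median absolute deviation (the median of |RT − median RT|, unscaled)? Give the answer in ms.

27 ms

Sorted: 471, 473, 496, 498, 556, 654, 1497 → median = 498
|x − 498|: 25, 58, 999, 2, 156, 0, 27
Sorted deviations: 0, 2, 25, 27, 58, 156, 999 → MAD = 27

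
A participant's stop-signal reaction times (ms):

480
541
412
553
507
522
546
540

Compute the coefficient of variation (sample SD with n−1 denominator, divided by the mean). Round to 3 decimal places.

n = 8, Σ = 4101, M = 512.6250
Σ(x−M)² = 15607.875; s = √(15607.875/7) = 47.2197
CV = 47.2197 / 512.6250 = 0.09211

0.092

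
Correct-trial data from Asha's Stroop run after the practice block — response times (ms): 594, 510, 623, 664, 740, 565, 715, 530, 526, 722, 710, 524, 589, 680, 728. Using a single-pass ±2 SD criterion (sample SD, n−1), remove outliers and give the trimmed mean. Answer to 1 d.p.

n = 15, ΣRT = 9420, M = 628.000
Σ(x−M)² = 101092.00; s = √(101092.00/14) = 84.976
Cutoffs: 628.000 ± 2·84.976 → [458.0, 798.0]
No RTs fall outside the cutoffs; all 15 retained. Mean = 9420/15 = 628.000

628.0 ms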